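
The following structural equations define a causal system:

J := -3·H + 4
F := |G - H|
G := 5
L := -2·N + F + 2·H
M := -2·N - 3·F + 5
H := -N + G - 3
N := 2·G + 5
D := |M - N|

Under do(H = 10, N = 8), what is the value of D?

The joint intervention fixes H = 10, N = 8, removing each variable's own equation.
F = |G - H|  [with G=5, H=10]  = 5
M = -2·N - 3·F + 5  [with N=8, F=5]  = -26
D = |M - N|  [with M=-26, N=8]  = 34

34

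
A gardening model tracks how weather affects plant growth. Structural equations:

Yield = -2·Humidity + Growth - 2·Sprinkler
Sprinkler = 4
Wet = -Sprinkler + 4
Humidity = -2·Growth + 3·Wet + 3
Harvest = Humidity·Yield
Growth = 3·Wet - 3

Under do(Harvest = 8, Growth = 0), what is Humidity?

Under do(Harvest = 8, Growth = 0), each intervened variable's structural equation is replaced by its fixed value.
Wet = -Sprinkler + 4  [with Sprinkler=4]  = 0
Humidity = -2·Growth + 3·Wet + 3  [with Growth=0, Wet=0]  = 3

3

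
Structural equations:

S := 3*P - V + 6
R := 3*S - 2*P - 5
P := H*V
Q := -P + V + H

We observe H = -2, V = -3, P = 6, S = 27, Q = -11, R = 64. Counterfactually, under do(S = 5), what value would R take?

Under do(S=5), the mechanism S := 3*P - V + 6 is discarded; S is fixed at 5.
P = H*V  [with H=-2, V=-3]  = 6
R = 3*S - 2*P - 5  [with S=5, P=6]  = -2

-2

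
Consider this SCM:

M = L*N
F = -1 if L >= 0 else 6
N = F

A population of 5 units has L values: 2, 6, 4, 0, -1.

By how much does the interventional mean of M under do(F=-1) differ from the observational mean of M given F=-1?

0.8

do(F=-1) breaks F's dependence on L. With F=-1 fixed, M across the units is -2, -6, -4, 0, 1, mean -2.2.
E[M|F=-1] averages over only the 4 units with F=-1 (L = 2, 6, 4, 0): M = -2, -6, -4, 0, mean -3.
Difference = -2.2 − (-3) = 0.8.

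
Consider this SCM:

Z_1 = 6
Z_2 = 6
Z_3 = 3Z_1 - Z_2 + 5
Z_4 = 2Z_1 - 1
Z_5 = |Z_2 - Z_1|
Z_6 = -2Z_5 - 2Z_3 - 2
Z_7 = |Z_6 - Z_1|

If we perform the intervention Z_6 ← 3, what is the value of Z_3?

17

do(Z_6=3) replaces the equation Z_6 = -2Z_5 - 2Z_3 - 2 with the constant Z_6 = 3.
Z_3 is not downstream of the intervention, so its value is determined by the original equations.
Z_3 = 3Z_1 - Z_2 + 5  [with Z_1=6, Z_2=6]  = 17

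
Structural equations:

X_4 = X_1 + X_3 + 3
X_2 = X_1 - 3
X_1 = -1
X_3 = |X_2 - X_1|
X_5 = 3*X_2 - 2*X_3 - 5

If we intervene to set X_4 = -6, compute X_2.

-4

The intervention breaks the incoming arrows to X_4: X_4 = X_1 + X_3 + 3 no longer applies, and X_4 = -6.
Since X_2 is not a descendant of the intervened variable, it is unaffected.
X_2 = X_1 - 3  [with X_1=-1]  = -4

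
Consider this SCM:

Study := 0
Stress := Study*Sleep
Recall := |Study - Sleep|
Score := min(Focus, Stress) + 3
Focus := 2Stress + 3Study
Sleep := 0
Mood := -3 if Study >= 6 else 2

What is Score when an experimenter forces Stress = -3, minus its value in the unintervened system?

-6

do(Stress=-3) replaces the equation Stress := Study*Sleep with the constant Stress = -3.
Focus = 2Stress + 3Study  [with Stress=-3, Study=0]  = -6
Score = min(Focus, Stress) + 3  [with Focus=-6, Stress=-3]  = -3
Without intervention: Stress = Study*Sleep  [with Study=0, Sleep=0]  = 0; Focus = 2Stress + 3Study  [with Stress=0, Study=0]  = 0; Score = min(Focus, Stress) + 3  [with Focus=0, Stress=0]  = 3.
Change = -3 − 3 = -6.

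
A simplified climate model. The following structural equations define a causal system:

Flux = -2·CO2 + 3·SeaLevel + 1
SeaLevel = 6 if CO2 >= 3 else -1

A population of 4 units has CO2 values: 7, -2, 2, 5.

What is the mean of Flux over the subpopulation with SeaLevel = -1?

Observing SeaLevel=-1 restricts to units where SeaLevel's equation naturally yields -1: CO2 ∈ {-2, 2}. In that subpopulation Flux = 2, -6, mean -2.

-2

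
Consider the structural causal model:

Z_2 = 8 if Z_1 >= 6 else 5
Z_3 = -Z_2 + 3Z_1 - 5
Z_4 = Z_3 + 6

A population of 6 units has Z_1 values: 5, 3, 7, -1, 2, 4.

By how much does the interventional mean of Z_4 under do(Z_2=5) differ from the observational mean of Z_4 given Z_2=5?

The intervention sets Z_2=5 in all 6 units regardless of Z_1. Recomputing Z_4 per unit gives 11, 5, 17, -7, 2, 8; average 6.
Conditioning on Z_2=5 selects the 5 unit(s) with Z_1 ∈ {5, 3, -1, 2, 4}. Their Z_4 values: 11, 5, -7, 2, 8. Mean = 3.8.
Difference = 6 − 3.8 = 2.2.

2.2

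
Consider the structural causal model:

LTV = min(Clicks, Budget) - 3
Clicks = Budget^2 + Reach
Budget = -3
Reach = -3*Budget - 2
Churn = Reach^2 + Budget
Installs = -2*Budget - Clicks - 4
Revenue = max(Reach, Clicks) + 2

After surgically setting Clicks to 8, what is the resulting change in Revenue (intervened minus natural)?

The intervention breaks the incoming arrows to Clicks: Clicks = Budget^2 + Reach no longer applies, and Clicks = 8.
Reach = -3*Budget - 2  [with Budget=-3]  = 7
Revenue = max(Reach, Clicks) + 2  [with Reach=7, Clicks=8]  = 10
Without intervention: Reach = -3*Budget - 2  [with Budget=-3]  = 7; Clicks = Budget^2 + Reach  [with Budget=-3, Reach=7]  = 16; Revenue = max(Reach, Clicks) + 2  [with Reach=7, Clicks=16]  = 18.
Change = 10 − 18 = -8.

-8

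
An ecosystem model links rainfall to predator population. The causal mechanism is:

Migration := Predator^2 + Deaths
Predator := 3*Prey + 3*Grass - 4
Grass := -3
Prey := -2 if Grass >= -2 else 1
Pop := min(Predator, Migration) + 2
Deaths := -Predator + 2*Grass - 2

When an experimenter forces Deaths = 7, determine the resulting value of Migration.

107

Intervening sets Deaths = 7 and removes its equation (Deaths := -Predator + 2*Grass - 2).
Prey = -2 if Grass >= -2 else 1  [with Grass=-3]  = 1
Predator = 3*Prey + 3*Grass - 4  [with Prey=1, Grass=-3]  = -10
Migration = Predator^2 + Deaths  [with Predator=-10, Deaths=7]  = 107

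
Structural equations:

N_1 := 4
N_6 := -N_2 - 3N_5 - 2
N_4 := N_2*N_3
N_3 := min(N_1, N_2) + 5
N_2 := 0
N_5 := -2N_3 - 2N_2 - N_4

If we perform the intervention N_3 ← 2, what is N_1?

4

Under do(N_3=2), the mechanism N_3 := min(N_1, N_2) + 5 is discarded; N_3 is fixed at 2.
N_1 is not downstream of the intervention, so its value is determined by the original equations.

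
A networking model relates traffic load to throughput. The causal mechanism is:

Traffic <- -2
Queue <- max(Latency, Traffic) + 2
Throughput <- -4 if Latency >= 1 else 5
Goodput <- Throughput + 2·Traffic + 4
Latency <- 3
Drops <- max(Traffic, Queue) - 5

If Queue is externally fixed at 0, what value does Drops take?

-5

The intervention breaks the incoming arrows to Queue: Queue <- max(Latency, Traffic) + 2 no longer applies, and Queue = 0.
Drops = max(Traffic, Queue) - 5  [with Traffic=-2, Queue=0]  = -5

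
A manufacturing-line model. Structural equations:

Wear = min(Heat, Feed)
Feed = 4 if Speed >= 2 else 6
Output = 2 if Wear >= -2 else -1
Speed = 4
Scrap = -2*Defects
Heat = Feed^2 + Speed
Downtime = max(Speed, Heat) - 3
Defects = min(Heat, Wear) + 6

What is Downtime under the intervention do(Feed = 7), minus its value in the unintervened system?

do(Feed=7) replaces the equation Feed = 4 if Speed >= 2 else 6 with the constant Feed = 7.
Heat = Feed^2 + Speed  [with Feed=7, Speed=4]  = 53
Downtime = max(Speed, Heat) - 3  [with Speed=4, Heat=53]  = 50
Without intervention: Feed = 4 if Speed >= 2 else 6  [with Speed=4]  = 4; Heat = Feed^2 + Speed  [with Feed=4, Speed=4]  = 20; Downtime = max(Speed, Heat) - 3  [with Speed=4, Heat=20]  = 17.
Change = 50 − 17 = 33.

33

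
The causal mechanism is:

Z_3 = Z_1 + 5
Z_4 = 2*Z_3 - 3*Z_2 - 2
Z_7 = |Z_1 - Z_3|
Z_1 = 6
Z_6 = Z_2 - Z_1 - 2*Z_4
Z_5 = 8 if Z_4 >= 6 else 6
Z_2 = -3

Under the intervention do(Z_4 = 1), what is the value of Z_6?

Under do(Z_4=1), the mechanism Z_4 = 2*Z_3 - 3*Z_2 - 2 is discarded; Z_4 is fixed at 1.
Z_6 = Z_2 - Z_1 - 2*Z_4  [with Z_2=-3, Z_1=6, Z_4=1]  = -11

-11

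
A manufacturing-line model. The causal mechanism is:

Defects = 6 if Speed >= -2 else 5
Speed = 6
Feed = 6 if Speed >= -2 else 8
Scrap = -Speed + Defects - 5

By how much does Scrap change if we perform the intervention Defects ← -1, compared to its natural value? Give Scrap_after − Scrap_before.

The intervention breaks the incoming arrows to Defects: Defects = 6 if Speed >= -2 else 5 no longer applies, and Defects = -1.
Scrap = -Speed + Defects - 5  [with Speed=6, Defects=-1]  = -12
Without intervention: Defects = 6 if Speed >= -2 else 5  [with Speed=6]  = 6; Scrap = -Speed + Defects - 5  [with Speed=6, Defects=6]  = -5.
Change = -12 − (-5) = -7.

-7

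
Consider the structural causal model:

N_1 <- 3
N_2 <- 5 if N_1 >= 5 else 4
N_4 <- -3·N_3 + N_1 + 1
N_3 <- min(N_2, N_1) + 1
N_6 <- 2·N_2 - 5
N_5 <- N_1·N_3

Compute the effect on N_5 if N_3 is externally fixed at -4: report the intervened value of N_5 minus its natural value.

do(N_3=-4) replaces the equation N_3 <- min(N_2, N_1) + 1 with the constant N_3 = -4.
N_5 = N_1·N_3  [with N_1=3, N_3=-4]  = -12
Without intervention: N_2 = 5 if N_1 >= 5 else 4  [with N_1=3]  = 4; N_3 = min(N_2, N_1) + 1  [with N_2=4, N_1=3]  = 4; N_5 = N_1·N_3  [with N_1=3, N_3=4]  = 12.
Change = -12 − 12 = -24.

-24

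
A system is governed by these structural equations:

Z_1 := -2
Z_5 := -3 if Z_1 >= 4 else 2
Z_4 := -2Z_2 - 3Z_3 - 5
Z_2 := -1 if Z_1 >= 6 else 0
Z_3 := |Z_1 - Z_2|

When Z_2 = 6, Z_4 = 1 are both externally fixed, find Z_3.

The joint intervention fixes Z_2 = 6, Z_4 = 1, removing each variable's own equation.
Z_3 = |Z_1 - Z_2|  [with Z_1=-2, Z_2=6]  = 8

8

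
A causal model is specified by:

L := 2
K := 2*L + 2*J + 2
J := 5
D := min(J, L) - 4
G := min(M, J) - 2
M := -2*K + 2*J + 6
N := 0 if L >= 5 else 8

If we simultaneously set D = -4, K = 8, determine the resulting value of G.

-2

The joint intervention fixes D = -4, K = 8, removing each variable's own equation.
M = -2*K + 2*J + 6  [with K=8, J=5]  = 0
G = min(M, J) - 2  [with M=0, J=5]  = -2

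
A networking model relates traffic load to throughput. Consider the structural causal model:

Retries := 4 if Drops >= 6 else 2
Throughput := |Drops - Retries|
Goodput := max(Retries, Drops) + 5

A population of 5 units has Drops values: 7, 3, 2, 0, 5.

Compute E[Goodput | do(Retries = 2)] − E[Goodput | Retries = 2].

do(Retries=2) breaks Retries's dependence on Drops. With Retries=2 fixed, Goodput across the units is 12, 8, 7, 7, 10, mean 8.8.
Observing Retries=2 restricts to units where Retries's equation naturally yields 2: Drops ∈ {3, 2, 0, 5}. In that subpopulation Goodput = 8, 7, 7, 10, mean 8.
Difference = 8.8 − 8 = 0.8.

0.8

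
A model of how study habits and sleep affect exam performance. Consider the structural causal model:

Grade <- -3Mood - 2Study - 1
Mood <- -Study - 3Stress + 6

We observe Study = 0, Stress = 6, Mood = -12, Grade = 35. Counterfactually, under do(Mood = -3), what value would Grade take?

The intervention breaks the incoming arrows to Mood: Mood <- -Study - 3Stress + 6 no longer applies, and Mood = -3.
Grade = -3Mood - 2Study - 1  [with Mood=-3, Study=0]  = 8

8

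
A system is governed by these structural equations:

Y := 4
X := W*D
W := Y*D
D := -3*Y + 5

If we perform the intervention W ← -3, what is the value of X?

The intervention breaks the incoming arrows to W: W := Y*D no longer applies, and W = -3.
D = -3*Y + 5  [with Y=4]  = -7
X = W*D  [with W=-3, D=-7]  = 21

21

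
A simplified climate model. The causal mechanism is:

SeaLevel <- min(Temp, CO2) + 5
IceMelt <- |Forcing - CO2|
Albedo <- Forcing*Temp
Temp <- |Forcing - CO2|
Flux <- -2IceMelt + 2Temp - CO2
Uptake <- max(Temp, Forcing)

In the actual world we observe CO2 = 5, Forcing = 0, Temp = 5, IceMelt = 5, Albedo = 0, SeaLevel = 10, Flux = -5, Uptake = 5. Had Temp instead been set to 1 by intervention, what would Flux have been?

The intervention breaks the incoming arrows to Temp: Temp <- |Forcing - CO2| no longer applies, and Temp = 1.
IceMelt = |Forcing - CO2|  [with Forcing=0, CO2=5]  = 5
Flux = -2IceMelt + 2Temp - CO2  [with IceMelt=5, Temp=1, CO2=5]  = -13

-13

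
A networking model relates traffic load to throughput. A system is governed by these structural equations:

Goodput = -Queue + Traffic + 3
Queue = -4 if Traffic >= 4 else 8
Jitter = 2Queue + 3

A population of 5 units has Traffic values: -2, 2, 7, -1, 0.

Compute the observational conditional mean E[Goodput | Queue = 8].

-5.25

Observing Queue=8 restricts to units where Queue's equation naturally yields 8: Traffic ∈ {-2, 2, -1, 0}. In that subpopulation Goodput = -7, -3, -6, -5, mean -5.25.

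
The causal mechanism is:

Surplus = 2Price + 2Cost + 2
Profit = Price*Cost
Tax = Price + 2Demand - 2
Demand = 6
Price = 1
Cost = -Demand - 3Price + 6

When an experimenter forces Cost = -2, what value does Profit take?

-2

do(Cost=-2) replaces the equation Cost = -Demand - 3Price + 6 with the constant Cost = -2.
Profit = Price*Cost  [with Price=1, Cost=-2]  = -2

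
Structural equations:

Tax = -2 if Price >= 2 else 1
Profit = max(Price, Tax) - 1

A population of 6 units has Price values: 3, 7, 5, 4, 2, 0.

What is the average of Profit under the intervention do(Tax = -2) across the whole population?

do(Tax=-2) breaks Tax's dependence on Price. With Tax=-2 fixed, Profit across the units is 2, 6, 4, 3, 1, -1, mean 2.5.

2.5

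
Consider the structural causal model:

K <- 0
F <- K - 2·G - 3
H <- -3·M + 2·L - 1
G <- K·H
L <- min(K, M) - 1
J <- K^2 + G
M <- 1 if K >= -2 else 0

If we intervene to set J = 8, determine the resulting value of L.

Intervening sets J = 8 and removes its equation (J <- K^2 + G).
L is not downstream of the intervention, so its value is determined by the original equations.
M = 1 if K >= -2 else 0  [with K=0]  = 1
L = min(K, M) - 1  [with K=0, M=1]  = -1

-1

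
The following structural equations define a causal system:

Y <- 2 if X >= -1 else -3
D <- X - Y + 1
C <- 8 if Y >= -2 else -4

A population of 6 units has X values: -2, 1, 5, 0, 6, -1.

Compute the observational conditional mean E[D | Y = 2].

E[D|Y=2] averages over only the 5 units with Y=2 (X = 1, 5, 0, 6, -1): D = 0, 4, -1, 5, -2, mean 1.2.

1.2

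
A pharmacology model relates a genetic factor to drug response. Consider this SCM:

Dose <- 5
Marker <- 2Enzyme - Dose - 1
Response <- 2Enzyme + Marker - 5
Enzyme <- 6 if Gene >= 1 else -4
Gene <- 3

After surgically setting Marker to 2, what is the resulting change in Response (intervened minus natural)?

Intervening sets Marker = 2 and removes its equation (Marker <- 2Enzyme - Dose - 1).
Enzyme = 6 if Gene >= 1 else -4  [with Gene=3]  = 6
Response = 2Enzyme + Marker - 5  [with Enzyme=6, Marker=2]  = 9
Without intervention: Enzyme = 6 if Gene >= 1 else -4  [with Gene=3]  = 6; Marker = 2Enzyme - Dose - 1  [with Enzyme=6, Dose=5]  = 6; Response = 2Enzyme + Marker - 5  [with Enzyme=6, Marker=6]  = 13.
Change = 9 − 13 = -4.

-4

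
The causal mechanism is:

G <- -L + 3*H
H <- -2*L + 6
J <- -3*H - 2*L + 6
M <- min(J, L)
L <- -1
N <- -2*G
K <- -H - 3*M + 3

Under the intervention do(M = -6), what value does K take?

Intervening sets M = -6 and removes its equation (M <- min(J, L)).
H = -2*L + 6  [with L=-1]  = 8
K = -H - 3*M + 3  [with H=8, M=-6]  = 13

13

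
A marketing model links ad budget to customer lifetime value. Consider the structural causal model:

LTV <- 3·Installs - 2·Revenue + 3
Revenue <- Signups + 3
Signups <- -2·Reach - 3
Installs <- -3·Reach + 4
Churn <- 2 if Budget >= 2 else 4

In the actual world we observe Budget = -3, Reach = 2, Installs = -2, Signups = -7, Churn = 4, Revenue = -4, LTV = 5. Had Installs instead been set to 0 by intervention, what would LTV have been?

The intervention breaks the incoming arrows to Installs: Installs <- -3·Reach + 4 no longer applies, and Installs = 0.
Signups = -2·Reach - 3  [with Reach=2]  = -7
Revenue = Signups + 3  [with Signups=-7]  = -4
LTV = 3·Installs - 2·Revenue + 3  [with Installs=0, Revenue=-4]  = 11

11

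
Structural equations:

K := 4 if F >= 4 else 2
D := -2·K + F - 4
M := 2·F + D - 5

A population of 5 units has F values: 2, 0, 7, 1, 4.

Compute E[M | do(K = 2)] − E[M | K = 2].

5.4

do(K=2) breaks K's dependence on F. With K=2 fixed, M across the units is -7, -13, 8, -10, -1, mean -4.6.
Conditioning on K=2 selects the 3 unit(s) with F ∈ {2, 0, 1}. Their M values: -7, -13, -10. Mean = -10.
Difference = -4.6 − (-10) = 5.4.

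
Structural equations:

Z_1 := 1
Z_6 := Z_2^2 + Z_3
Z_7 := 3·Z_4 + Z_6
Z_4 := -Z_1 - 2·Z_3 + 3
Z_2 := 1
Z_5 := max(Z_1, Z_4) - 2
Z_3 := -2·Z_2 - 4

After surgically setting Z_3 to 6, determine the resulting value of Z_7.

-23

The intervention breaks the incoming arrows to Z_3: Z_3 := -2·Z_2 - 4 no longer applies, and Z_3 = 6.
Z_4 = -Z_1 - 2·Z_3 + 3  [with Z_1=1, Z_3=6]  = -10
Z_6 = Z_2^2 + Z_3  [with Z_2=1, Z_3=6]  = 7
Z_7 = 3·Z_4 + Z_6  [with Z_4=-10, Z_6=7]  = -23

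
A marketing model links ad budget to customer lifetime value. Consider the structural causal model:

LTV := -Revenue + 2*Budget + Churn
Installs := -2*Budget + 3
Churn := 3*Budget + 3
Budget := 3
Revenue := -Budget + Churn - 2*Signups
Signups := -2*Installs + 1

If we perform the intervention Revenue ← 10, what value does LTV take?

The intervention breaks the incoming arrows to Revenue: Revenue := -Budget + Churn - 2*Signups no longer applies, and Revenue = 10.
Churn = 3*Budget + 3  [with Budget=3]  = 12
LTV = -Revenue + 2*Budget + Churn  [with Revenue=10, Budget=3, Churn=12]  = 8

8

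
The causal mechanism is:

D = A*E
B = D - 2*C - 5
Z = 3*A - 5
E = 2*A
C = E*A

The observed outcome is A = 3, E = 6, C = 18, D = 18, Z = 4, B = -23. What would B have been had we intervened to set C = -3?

19

The intervention breaks the incoming arrows to C: C = E*A no longer applies, and C = -3.
E = 2*A  [with A=3]  = 6
D = A*E  [with A=3, E=6]  = 18
B = D - 2*C - 5  [with D=18, C=-3]  = 19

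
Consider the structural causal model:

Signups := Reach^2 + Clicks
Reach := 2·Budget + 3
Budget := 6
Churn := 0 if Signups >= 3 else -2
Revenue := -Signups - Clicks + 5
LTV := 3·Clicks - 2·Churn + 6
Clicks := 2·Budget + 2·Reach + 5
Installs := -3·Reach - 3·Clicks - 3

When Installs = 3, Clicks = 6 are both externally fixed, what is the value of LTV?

The joint intervention fixes Installs = 3, Clicks = 6, removing each variable's own equation.
Reach = 2·Budget + 3  [with Budget=6]  = 15
Signups = Reach^2 + Clicks  [with Reach=15, Clicks=6]  = 231
Churn = 0 if Signups >= 3 else -2  [with Signups=231]  = 0
LTV = 3·Clicks - 2·Churn + 6  [with Clicks=6, Churn=0]  = 24

24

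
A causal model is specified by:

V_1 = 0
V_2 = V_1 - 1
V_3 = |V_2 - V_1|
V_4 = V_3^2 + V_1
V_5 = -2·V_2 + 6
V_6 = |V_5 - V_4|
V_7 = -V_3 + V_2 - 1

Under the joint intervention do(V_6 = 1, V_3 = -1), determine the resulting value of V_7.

-1

Under do(V_6 = 1, V_3 = -1), each intervened variable's structural equation is replaced by its fixed value.
V_2 = V_1 - 1  [with V_1=0]  = -1
V_7 = -V_3 + V_2 - 1  [with V_3=-1, V_2=-1]  = -1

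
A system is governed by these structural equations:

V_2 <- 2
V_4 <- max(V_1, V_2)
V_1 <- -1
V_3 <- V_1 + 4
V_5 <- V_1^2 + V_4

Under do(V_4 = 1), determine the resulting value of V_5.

2

Intervening sets V_4 = 1 and removes its equation (V_4 <- max(V_1, V_2)).
V_5 = V_1^2 + V_4  [with V_1=-1, V_4=1]  = 2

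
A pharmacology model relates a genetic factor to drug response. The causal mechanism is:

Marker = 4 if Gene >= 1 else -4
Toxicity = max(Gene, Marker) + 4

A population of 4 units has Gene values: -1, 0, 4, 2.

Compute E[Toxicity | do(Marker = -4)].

5.25

Under do(Marker=-4), Marker's equation is replaced by Marker=-4 for every unit. Per-unit Toxicity: 3, 4, 8, 6. Mean = 5.25.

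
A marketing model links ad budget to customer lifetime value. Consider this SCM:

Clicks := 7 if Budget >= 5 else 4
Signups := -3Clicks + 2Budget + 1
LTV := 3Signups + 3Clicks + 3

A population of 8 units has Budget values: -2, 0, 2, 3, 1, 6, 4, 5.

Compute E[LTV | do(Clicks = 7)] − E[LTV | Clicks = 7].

The intervention sets Clicks=7 in all 8 units regardless of Budget. Recomputing LTV per unit gives -48, -36, -24, -18, -30, 0, -12, -6; average -21.75.
Conditioning on Clicks=7 selects the 2 unit(s) with Budget ∈ {6, 5}. Their LTV values: 0, -6. Mean = -3.
Difference = -21.75 − (-3) = -18.75.

-18.75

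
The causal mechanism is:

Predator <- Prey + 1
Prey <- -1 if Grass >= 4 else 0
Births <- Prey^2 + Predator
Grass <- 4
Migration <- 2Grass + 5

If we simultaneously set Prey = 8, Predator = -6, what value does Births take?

Setting Prey = 8, Predator = -6 by intervention discards those variables' equations.
Births = Prey^2 + Predator  [with Prey=8, Predator=-6]  = 58

58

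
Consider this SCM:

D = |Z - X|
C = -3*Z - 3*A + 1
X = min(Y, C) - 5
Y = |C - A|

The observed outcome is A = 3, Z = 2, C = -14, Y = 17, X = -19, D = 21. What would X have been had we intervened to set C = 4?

do(C=4) replaces the equation C = -3*Z - 3*A + 1 with the constant C = 4.
Y = |C - A|  [with C=4, A=3]  = 1
X = min(Y, C) - 5  [with Y=1, C=4]  = -4

-4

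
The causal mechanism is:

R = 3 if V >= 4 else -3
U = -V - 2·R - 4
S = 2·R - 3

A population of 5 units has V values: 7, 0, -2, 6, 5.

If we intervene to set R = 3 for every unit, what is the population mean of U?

Every unit gets R=3 under the intervention. U values become -17, -10, -8, -16, -15; E[U|do(R=3)] = -13.2.

-13.2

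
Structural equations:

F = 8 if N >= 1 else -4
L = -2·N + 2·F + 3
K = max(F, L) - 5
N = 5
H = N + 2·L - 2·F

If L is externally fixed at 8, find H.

5

do(L=8) replaces the equation L = -2·N + 2·F + 3 with the constant L = 8.
F = 8 if N >= 1 else -4  [with N=5]  = 8
H = N + 2·L - 2·F  [with N=5, L=8, F=8]  = 5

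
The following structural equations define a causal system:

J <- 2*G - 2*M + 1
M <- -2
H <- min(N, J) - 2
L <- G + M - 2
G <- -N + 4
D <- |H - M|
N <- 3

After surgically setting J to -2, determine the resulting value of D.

Under do(J=-2), the mechanism J <- 2*G - 2*M + 1 is discarded; J is fixed at -2.
H = min(N, J) - 2  [with N=3, J=-2]  = -4
D = |H - M|  [with H=-4, M=-2]  = 2

2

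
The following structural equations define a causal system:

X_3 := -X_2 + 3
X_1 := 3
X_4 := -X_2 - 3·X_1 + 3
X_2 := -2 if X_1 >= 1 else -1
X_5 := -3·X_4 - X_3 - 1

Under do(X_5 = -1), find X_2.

-2

Under do(X_5=-1), the mechanism X_5 := -3·X_4 - X_3 - 1 is discarded; X_5 is fixed at -1.
No directed path runs from X_5 to X_2, so X_2 keeps its natural value.
X_2 = -2 if X_1 >= 1 else -1  [with X_1=3]  = -2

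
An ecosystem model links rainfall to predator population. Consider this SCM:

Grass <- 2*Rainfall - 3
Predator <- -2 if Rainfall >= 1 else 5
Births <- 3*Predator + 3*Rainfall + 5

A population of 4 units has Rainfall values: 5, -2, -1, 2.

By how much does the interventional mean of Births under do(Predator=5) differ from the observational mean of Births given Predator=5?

Every unit gets Predator=5 under the intervention. Births values become 35, 14, 17, 26; E[Births|do(Predator=5)] = 23.
Conditioning on Predator=5 selects the 2 unit(s) with Rainfall ∈ {-2, -1}. Their Births values: 14, 17. Mean = 15.5.
Difference = 23 − 15.5 = 7.5.

7.5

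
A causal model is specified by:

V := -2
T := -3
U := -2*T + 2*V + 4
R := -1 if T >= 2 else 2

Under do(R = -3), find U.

6

Under do(R=-3), the mechanism R := -1 if T >= 2 else 2 is discarded; R is fixed at -3.
Since U is not a descendant of the intervened variable, it is unaffected.
U = -2*T + 2*V + 4  [with T=-3, V=-2]  = 6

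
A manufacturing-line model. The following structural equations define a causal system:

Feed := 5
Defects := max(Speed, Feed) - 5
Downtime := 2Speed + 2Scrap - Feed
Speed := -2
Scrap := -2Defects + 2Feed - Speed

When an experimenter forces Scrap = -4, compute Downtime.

-17

Intervening sets Scrap = -4 and removes its equation (Scrap := -2Defects + 2Feed - Speed).
Downtime = 2Speed + 2Scrap - Feed  [with Speed=-2, Scrap=-4, Feed=5]  = -17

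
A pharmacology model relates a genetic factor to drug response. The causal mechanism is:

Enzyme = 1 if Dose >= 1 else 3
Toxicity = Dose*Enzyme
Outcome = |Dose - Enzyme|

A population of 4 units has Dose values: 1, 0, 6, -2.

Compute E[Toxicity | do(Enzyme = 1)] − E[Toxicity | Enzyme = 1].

-2.25

do(Enzyme=1) breaks Enzyme's dependence on Dose. With Enzyme=1 fixed, Toxicity across the units is 1, 0, 6, -2, mean 1.25.
Observing Enzyme=1 restricts to units where Enzyme's equation naturally yields 1: Dose ∈ {1, 6}. In that subpopulation Toxicity = 1, 6, mean 3.5.
Difference = 1.25 − 3.5 = -2.25.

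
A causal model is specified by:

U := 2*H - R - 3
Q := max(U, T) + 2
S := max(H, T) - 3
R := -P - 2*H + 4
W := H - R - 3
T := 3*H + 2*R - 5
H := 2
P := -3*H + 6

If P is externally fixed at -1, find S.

Under do(P=-1), the mechanism P := -3*H + 6 is discarded; P is fixed at -1.
R = -P - 2*H + 4  [with P=-1, H=2]  = 1
T = 3*H + 2*R - 5  [with H=2, R=1]  = 3
S = max(H, T) - 3  [with H=2, T=3]  = 0

0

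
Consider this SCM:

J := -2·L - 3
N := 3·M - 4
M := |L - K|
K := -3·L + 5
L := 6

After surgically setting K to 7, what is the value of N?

-1

do(K=7) replaces the equation K := -3·L + 5 with the constant K = 7.
M = |L - K|  [with L=6, K=7]  = 1
N = 3·M - 4  [with M=1]  = -1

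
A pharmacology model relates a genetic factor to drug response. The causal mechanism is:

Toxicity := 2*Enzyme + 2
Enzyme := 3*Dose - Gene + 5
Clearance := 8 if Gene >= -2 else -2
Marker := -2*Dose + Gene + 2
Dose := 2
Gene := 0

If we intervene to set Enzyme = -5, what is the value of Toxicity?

-8

do(Enzyme=-5) replaces the equation Enzyme := 3*Dose - Gene + 5 with the constant Enzyme = -5.
Toxicity = 2*Enzyme + 2  [with Enzyme=-5]  = -8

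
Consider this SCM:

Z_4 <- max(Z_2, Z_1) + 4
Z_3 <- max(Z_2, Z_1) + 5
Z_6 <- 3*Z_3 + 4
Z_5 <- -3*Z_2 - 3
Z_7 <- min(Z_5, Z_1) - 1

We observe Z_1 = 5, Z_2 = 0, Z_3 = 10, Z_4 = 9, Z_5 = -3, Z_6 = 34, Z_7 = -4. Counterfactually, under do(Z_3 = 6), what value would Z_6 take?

22

The intervention breaks the incoming arrows to Z_3: Z_3 <- max(Z_2, Z_1) + 5 no longer applies, and Z_3 = 6.
Z_6 = 3*Z_3 + 4  [with Z_3=6]  = 22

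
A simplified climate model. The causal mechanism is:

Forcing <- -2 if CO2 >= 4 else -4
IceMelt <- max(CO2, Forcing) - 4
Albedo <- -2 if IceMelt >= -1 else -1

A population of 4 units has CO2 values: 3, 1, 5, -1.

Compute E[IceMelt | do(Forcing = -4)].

Every unit gets Forcing=-4 under the intervention. IceMelt values become -1, -3, 1, -5; E[IceMelt|do(Forcing=-4)] = -2.

-2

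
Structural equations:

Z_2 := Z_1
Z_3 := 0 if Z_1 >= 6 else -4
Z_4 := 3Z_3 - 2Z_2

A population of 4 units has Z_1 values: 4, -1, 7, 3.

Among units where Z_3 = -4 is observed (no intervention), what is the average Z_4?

-16

Observing Z_3=-4 restricts to units where Z_3's equation naturally yields -4: Z_1 ∈ {4, -1, 3}. In that subpopulation Z_4 = -20, -10, -18, mean -16.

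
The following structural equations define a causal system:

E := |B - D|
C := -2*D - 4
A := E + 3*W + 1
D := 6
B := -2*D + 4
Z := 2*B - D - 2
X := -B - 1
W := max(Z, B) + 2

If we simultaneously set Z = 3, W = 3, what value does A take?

Setting Z = 3, W = 3 by intervention discards those variables' equations.
B = -2*D + 4  [with D=6]  = -8
E = |B - D|  [with B=-8, D=6]  = 14
A = E + 3*W + 1  [with E=14, W=3]  = 24

24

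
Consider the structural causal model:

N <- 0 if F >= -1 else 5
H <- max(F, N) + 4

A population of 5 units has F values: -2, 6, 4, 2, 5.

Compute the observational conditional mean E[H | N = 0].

8.25

Conditioning on N=0 selects the 4 unit(s) with F ∈ {6, 4, 2, 5}. Their H values: 10, 8, 6, 9. Mean = 8.25.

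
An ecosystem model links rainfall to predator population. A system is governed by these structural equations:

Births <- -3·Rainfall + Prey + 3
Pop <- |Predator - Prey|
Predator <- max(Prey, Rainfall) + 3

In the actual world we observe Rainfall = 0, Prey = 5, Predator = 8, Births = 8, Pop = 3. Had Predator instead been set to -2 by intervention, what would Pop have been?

do(Predator=-2) replaces the equation Predator <- max(Prey, Rainfall) + 3 with the constant Predator = -2.
Pop = |Predator - Prey|  [with Predator=-2, Prey=5]  = 7

7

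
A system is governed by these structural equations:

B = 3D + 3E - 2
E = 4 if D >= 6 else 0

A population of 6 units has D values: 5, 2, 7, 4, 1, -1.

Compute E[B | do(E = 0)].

7

Every unit gets E=0 under the intervention. B values become 13, 4, 19, 10, 1, -5; E[B|do(E=0)] = 7.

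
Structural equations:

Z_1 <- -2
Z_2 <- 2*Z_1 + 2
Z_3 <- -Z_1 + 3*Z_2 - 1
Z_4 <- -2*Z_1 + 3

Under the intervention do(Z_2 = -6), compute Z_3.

The intervention breaks the incoming arrows to Z_2: Z_2 <- 2*Z_1 + 2 no longer applies, and Z_2 = -6.
Z_3 = -Z_1 + 3*Z_2 - 1  [with Z_1=-2, Z_2=-6]  = -17

-17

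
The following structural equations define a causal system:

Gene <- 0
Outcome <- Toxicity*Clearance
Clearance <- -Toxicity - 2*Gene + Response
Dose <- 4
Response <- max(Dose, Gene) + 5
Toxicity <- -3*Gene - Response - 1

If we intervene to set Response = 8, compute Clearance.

17

do(Response=8) replaces the equation Response <- max(Dose, Gene) + 5 with the constant Response = 8.
Toxicity = -3*Gene - Response - 1  [with Gene=0, Response=8]  = -9
Clearance = -Toxicity - 2*Gene + Response  [with Toxicity=-9, Gene=0, Response=8]  = 17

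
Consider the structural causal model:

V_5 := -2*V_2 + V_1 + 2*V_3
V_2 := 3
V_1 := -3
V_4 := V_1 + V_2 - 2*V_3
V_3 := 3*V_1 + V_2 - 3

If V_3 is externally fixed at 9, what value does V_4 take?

The intervention breaks the incoming arrows to V_3: V_3 := 3*V_1 + V_2 - 3 no longer applies, and V_3 = 9.
V_4 = V_1 + V_2 - 2*V_3  [with V_1=-3, V_2=3, V_3=9]  = -18

-18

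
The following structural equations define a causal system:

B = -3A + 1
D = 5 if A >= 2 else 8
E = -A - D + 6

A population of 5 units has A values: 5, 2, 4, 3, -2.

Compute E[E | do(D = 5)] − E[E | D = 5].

Under do(D=5), D's equation is replaced by D=5 for every unit. Per-unit E: -4, -1, -3, -2, 3. Mean = -1.4.
Observing D=5 restricts to units where D's equation naturally yields 5: A ∈ {5, 2, 4, 3}. In that subpopulation E = -4, -1, -3, -2, mean -2.5.
Difference = -1.4 − (-2.5) = 1.1.

1.1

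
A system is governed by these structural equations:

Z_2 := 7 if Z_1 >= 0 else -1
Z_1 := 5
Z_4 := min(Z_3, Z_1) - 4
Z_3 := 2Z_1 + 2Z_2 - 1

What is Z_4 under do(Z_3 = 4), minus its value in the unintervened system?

-1

The intervention breaks the incoming arrows to Z_3: Z_3 := 2Z_1 + 2Z_2 - 1 no longer applies, and Z_3 = 4.
Z_4 = min(Z_3, Z_1) - 4  [with Z_3=4, Z_1=5]  = 0
Without intervention: Z_2 = 7 if Z_1 >= 0 else -1  [with Z_1=5]  = 7; Z_3 = 2Z_1 + 2Z_2 - 1  [with Z_1=5, Z_2=7]  = 23; Z_4 = min(Z_3, Z_1) - 4  [with Z_3=23, Z_1=5]  = 1.
Change = 0 − 1 = -1.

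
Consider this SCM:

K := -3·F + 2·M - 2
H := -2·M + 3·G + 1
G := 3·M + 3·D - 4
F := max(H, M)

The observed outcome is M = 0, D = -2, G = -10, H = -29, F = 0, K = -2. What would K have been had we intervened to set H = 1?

Under do(H=1), the mechanism H := -2·M + 3·G + 1 is discarded; H is fixed at 1.
F = max(H, M)  [with H=1, M=0]  = 1
K = -3·F + 2·M - 2  [with F=1, M=0]  = -5

-5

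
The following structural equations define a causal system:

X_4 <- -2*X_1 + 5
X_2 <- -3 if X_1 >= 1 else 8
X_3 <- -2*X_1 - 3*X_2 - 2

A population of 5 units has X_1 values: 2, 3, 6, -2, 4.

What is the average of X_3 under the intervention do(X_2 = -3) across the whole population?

1.8

do(X_2=-3) breaks X_2's dependence on X_1. With X_2=-3 fixed, X_3 across the units is 3, 1, -5, 11, -1, mean 1.8.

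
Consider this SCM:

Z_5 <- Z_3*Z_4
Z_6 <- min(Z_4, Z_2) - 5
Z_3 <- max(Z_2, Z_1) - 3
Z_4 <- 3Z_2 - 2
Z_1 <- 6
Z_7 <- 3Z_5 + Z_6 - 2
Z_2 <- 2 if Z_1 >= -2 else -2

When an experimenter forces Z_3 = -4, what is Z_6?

-3

The intervention breaks the incoming arrows to Z_3: Z_3 <- max(Z_2, Z_1) - 3 no longer applies, and Z_3 = -4.
No directed path runs from Z_3 to Z_6, so Z_6 keeps its natural value.
Z_2 = 2 if Z_1 >= -2 else -2  [with Z_1=6]  = 2
Z_4 = 3Z_2 - 2  [with Z_2=2]  = 4
Z_6 = min(Z_4, Z_2) - 5  [with Z_4=4, Z_2=2]  = -3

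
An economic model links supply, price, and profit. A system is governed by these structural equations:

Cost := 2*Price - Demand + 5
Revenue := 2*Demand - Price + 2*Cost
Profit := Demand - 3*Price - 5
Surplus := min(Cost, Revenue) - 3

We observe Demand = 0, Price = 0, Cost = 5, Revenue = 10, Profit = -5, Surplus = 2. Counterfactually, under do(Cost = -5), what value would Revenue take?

-10

The intervention breaks the incoming arrows to Cost: Cost := 2*Price - Demand + 5 no longer applies, and Cost = -5.
Revenue = 2*Demand - Price + 2*Cost  [with Demand=0, Price=0, Cost=-5]  = -10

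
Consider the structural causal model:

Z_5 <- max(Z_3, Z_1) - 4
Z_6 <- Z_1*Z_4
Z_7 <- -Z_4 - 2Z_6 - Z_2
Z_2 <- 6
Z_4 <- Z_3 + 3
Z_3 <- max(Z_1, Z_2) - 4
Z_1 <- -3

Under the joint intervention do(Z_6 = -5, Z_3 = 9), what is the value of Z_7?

-8

Under do(Z_6 = -5, Z_3 = 9), each intervened variable's structural equation is replaced by its fixed value.
Z_4 = Z_3 + 3  [with Z_3=9]  = 12
Z_7 = -Z_4 - 2Z_6 - Z_2  [with Z_4=12, Z_6=-5, Z_2=6]  = -8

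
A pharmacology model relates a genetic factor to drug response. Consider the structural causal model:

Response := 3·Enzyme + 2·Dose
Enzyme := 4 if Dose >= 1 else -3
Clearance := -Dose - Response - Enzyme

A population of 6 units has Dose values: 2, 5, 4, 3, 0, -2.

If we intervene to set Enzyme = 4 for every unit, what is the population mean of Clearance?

Every unit gets Enzyme=4 under the intervention. Clearance values become -22, -31, -28, -25, -16, -10; E[Clearance|do(Enzyme=4)] = -22.

-22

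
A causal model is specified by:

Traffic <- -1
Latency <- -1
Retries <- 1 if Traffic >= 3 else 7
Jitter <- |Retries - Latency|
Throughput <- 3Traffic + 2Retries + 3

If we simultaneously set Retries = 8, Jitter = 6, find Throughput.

16

Setting Retries = 8, Jitter = 6 by intervention discards those variables' equations.
Throughput = 3Traffic + 2Retries + 3  [with Traffic=-1, Retries=8]  = 16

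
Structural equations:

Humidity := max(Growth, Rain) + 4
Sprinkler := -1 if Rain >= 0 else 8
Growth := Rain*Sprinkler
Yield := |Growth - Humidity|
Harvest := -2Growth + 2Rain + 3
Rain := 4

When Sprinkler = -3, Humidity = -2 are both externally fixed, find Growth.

-12

The joint intervention fixes Sprinkler = -3, Humidity = -2, removing each variable's own equation.
Growth = Rain*Sprinkler  [with Rain=4, Sprinkler=-3]  = -12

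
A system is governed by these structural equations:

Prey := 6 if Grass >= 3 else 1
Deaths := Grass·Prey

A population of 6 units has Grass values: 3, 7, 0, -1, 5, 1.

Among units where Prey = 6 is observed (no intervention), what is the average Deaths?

Observing Prey=6 restricts to units where Prey's equation naturally yields 6: Grass ∈ {3, 7, 5}. In that subpopulation Deaths = 18, 42, 30, mean 30.

30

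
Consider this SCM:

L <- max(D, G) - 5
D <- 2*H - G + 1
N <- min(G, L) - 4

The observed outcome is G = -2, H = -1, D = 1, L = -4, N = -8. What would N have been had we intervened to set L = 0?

-6

Intervening sets L = 0 and removes its equation (L <- max(D, G) - 5).
N = min(G, L) - 4  [with G=-2, L=0]  = -6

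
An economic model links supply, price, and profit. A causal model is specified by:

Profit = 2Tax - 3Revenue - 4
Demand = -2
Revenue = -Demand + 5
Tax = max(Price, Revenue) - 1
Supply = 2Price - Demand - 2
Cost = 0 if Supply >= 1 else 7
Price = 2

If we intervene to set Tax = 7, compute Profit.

Intervening sets Tax = 7 and removes its equation (Tax = max(Price, Revenue) - 1).
Revenue = -Demand + 5  [with Demand=-2]  = 7
Profit = 2Tax - 3Revenue - 4  [with Tax=7, Revenue=7]  = -11

-11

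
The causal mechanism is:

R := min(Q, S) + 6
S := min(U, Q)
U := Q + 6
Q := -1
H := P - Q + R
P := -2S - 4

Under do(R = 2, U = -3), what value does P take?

Setting R = 2, U = -3 by intervention discards those variables' equations.
S = min(U, Q)  [with U=-3, Q=-1]  = -3
P = -2S - 4  [with S=-3]  = 2

2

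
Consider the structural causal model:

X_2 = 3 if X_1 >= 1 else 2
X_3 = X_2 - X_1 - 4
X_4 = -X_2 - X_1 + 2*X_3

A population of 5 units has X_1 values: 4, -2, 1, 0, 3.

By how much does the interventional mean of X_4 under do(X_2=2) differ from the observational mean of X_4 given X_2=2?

-6.6

do(X_2=2) breaks X_2's dependence on X_1. With X_2=2 fixed, X_4 across the units is -18, 0, -9, -6, -15, mean -9.6.
E[X_4|X_2=2] averages over only the 2 units with X_2=2 (X_1 = -2, 0): X_4 = 0, -6, mean -3.
Difference = -9.6 − (-3) = -6.6.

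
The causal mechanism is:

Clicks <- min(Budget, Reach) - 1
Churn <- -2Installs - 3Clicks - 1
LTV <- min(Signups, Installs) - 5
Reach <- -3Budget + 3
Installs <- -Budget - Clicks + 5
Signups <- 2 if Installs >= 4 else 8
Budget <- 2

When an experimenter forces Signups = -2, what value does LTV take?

-7

Under do(Signups=-2), the mechanism Signups <- 2 if Installs >= 4 else 8 is discarded; Signups is fixed at -2.
Reach = -3Budget + 3  [with Budget=2]  = -3
Clicks = min(Budget, Reach) - 1  [with Budget=2, Reach=-3]  = -4
Installs = -Budget - Clicks + 5  [with Budget=2, Clicks=-4]  = 7
LTV = min(Signups, Installs) - 5  [with Signups=-2, Installs=7]  = -7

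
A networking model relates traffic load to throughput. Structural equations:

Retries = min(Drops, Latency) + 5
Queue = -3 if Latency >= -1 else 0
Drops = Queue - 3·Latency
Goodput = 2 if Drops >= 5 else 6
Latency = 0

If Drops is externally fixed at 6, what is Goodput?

do(Drops=6) replaces the equation Drops = Queue - 3·Latency with the constant Drops = 6.
Goodput = 2 if Drops >= 5 else 6  [with Drops=6]  = 2

2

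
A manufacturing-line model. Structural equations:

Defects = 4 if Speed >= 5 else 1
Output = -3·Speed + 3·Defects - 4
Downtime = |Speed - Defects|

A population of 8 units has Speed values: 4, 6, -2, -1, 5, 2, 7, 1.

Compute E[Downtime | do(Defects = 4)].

2.75

The intervention sets Defects=4 in all 8 units regardless of Speed. Recomputing Downtime per unit gives 0, 2, 6, 5, 1, 2, 3, 3; average 2.75.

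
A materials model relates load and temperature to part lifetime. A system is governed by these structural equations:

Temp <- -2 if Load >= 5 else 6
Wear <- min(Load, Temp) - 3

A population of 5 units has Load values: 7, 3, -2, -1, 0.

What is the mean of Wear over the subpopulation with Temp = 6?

E[Wear|Temp=6] averages over only the 4 units with Temp=6 (Load = 3, -2, -1, 0): Wear = 0, -5, -4, -3, mean -3.

-3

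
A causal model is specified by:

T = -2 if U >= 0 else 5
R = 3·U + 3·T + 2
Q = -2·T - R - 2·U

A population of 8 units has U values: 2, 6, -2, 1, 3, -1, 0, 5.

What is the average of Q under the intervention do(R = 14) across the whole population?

-17

The intervention sets R=14 in all 8 units regardless of U. Recomputing Q per unit gives -14, -22, -20, -12, -16, -22, -10, -20; average -17.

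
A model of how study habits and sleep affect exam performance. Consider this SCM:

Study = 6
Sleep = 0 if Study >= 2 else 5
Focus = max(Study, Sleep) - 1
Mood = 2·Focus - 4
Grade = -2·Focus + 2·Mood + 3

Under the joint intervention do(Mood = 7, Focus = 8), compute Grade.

The joint intervention fixes Mood = 7, Focus = 8, removing each variable's own equation.
Grade = -2·Focus + 2·Mood + 3  [with Focus=8, Mood=7]  = 1

1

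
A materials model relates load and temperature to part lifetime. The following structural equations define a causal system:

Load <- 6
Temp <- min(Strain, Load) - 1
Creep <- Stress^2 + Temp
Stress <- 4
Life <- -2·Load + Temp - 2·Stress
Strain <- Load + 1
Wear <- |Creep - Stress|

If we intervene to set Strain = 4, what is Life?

The intervention breaks the incoming arrows to Strain: Strain <- Load + 1 no longer applies, and Strain = 4.
Temp = min(Strain, Load) - 1  [with Strain=4, Load=6]  = 3
Life = -2·Load + Temp - 2·Stress  [with Load=6, Temp=3, Stress=4]  = -17

-17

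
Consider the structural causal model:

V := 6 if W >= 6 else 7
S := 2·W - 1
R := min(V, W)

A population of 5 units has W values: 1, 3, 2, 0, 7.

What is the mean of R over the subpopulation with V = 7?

1.5

E[R|V=7] averages over only the 4 units with V=7 (W = 1, 3, 2, 0): R = 1, 3, 2, 0, mean 1.5.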